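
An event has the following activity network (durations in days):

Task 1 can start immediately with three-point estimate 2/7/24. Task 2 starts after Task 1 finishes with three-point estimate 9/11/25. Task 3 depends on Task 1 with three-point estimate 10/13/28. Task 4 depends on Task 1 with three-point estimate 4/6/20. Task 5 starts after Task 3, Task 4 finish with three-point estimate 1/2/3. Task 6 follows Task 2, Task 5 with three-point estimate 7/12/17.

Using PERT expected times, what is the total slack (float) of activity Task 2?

4 days

te_Task 1 = (2 + 4·7 + 24)/6 = 54/6 = 9
te_Task 2 = (9 + 4·11 + 25)/6 = 78/6 = 13
te_Task 3 = (10 + 4·13 + 28)/6 = 90/6 = 15
te_Task 4 = (4 + 4·6 + 20)/6 = 48/6 = 8
te_Task 5 = (1 + 4·2 + 3)/6 = 12/6 = 2
te_Task 6 = (7 + 4·12 + 17)/6 = 72/6 = 12

Forward pass:
ES_Task 1 = 0; EF_Task 1 = 9
ES_Task 2 = 9; EF_Task 2 = 9+13 = 22
ES_Task 3 = 9; EF_Task 3 = 9+15 = 24
ES_Task 4 = 9; EF_Task 4 = 9+8 = 17
ES_Task 5 = max(EF_Task 3=24, EF_Task 4=17) = 24; EF_Task 5 = 24+2 = 26
ES_Task 6 = max(EF_Task 2=22, EF_Task 5=26) = 26; EF_Task 6 = 26+12 = 38
Expected project duration μ = 38 days. Critical path: Task 1 → Task 3 → Task 5 → Task 6.

Backward pass:
LF_Task 6 = 38; LS_Task 6 = 38−12 = 26
LF_Task 5 = LS_Task 6 = 26; LS_Task 5 = 26−2 = 24
LF_Task 4 = LS_Task 5 = 24; LS_Task 4 = 24−8 = 16
LF_Task 3 = LS_Task 5 = 24; LS_Task 3 = 24−15 = 9
LF_Task 2 = LS_Task 6 = 26; LS_Task 2 = 26−13 = 13
LF_Task 1 = min(LS_Task 2=13, LS_Task 3=9, LS_Task 4=16) = 9; LS_Task 1 = 9−9 = 0
Slack_Task 2 = LS_Task 2 − ES_Task 2 = 13 − 9 = 4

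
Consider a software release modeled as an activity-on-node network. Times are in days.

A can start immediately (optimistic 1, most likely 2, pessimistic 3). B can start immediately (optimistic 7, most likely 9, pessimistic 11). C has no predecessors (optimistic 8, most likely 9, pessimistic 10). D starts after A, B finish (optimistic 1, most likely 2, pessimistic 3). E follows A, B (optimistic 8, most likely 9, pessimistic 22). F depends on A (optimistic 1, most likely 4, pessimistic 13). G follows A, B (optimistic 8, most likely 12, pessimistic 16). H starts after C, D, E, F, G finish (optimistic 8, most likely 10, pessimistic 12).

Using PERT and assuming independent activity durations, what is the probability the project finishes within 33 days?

te_A = (1 + 4·2 + 3)/6 = 12/6 = 2; σ²_A = ((3−1)/6)² = 0.111
te_B = (7 + 4·9 + 11)/6 = 54/6 = 9; σ²_B = ((11−7)/6)² = 0.444
te_C = (8 + 4·9 + 10)/6 = 54/6 = 9; σ²_C = ((10−8)/6)² = 0.111
te_D = (1 + 4·2 + 3)/6 = 12/6 = 2; σ²_D = ((3−1)/6)² = 0.111
te_E = (8 + 4·9 + 22)/6 = 66/6 = 11; σ²_E = ((22−8)/6)² = 5.444
te_F = (1 + 4·4 + 13)/6 = 30/6 = 5; σ²_F = ((13−1)/6)² = 4.000
te_G = (8 + 4·12 + 16)/6 = 72/6 = 12; σ²_G = ((16−8)/6)² = 1.778
te_H = (8 + 4·10 + 12)/6 = 60/6 = 10; σ²_H = ((12−8)/6)² = 0.444

Forward pass:
ES_A = 0; EF_A = 2
ES_B = 0; EF_B = 9
ES_C = 0; EF_C = 9
ES_D = max(EF_A=2, EF_B=9) = 9; EF_D = 9+2 = 11
ES_E = max(EF_A=2, EF_B=9) = 9; EF_E = 9+11 = 20
ES_F = 2; EF_F = 2+5 = 7
ES_G = max(EF_A=2, EF_B=9) = 9; EF_G = 9+12 = 21
ES_H = max(EF_C=9, EF_D=11, EF_E=20, EF_F=7, EF_G=21) = 21; EF_H = 21+10 = 31
Expected project duration μ = 31 days. Critical path: B → G → H.

Variance along critical path = 0.444 + 1.778 + 0.444 = 2.667; σ = √2.667 = 1.633 days.
Z = (33 − 31) / 1.633 = 1.225
P(T ≤ 33) = Φ(1.225) ≈ 0.890

0.890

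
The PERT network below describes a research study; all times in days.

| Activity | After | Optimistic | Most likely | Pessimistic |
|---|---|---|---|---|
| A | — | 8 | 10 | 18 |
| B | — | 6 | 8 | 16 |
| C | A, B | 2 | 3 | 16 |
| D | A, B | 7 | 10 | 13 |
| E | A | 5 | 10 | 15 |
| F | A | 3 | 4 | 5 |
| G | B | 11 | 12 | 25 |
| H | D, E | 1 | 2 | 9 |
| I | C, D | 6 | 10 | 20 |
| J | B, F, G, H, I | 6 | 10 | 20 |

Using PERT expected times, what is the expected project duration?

te_A = (8 + 4·10 + 18)/6 = 66/6 = 11
te_B = (6 + 4·8 + 16)/6 = 54/6 = 9
te_C = (2 + 4·3 + 16)/6 = 30/6 = 5
te_D = (7 + 4·10 + 13)/6 = 60/6 = 10
te_E = (5 + 4·10 + 15)/6 = 60/6 = 10
te_F = (3 + 4·4 + 5)/6 = 24/6 = 4
te_G = (11 + 4·12 + 25)/6 = 84/6 = 14
te_H = (1 + 4·2 + 9)/6 = 18/6 = 3
te_I = (6 + 4·10 + 20)/6 = 66/6 = 11
te_J = (6 + 4·10 + 20)/6 = 66/6 = 11

Forward pass:
ES_A = 0; EF_A = 11
ES_B = 0; EF_B = 9
ES_C = max(EF_A=11, EF_B=9) = 11; EF_C = 11+5 = 16
ES_D = max(EF_A=11, EF_B=9) = 11; EF_D = 11+10 = 21
ES_E = 11; EF_E = 11+10 = 21
ES_F = 11; EF_F = 11+4 = 15
ES_G = 9; EF_G = 9+14 = 23
ES_H = max(EF_D=21, EF_E=21) = 21; EF_H = 21+3 = 24
ES_I = max(EF_C=16, EF_D=21) = 21; EF_I = 21+11 = 32
ES_J = max(EF_B=9, EF_F=15, EF_G=23, EF_H=24, EF_I=32) = 32; EF_J = 32+11 = 43
Expected project duration μ = 43 days. Critical path: A → D → I → J.

43 days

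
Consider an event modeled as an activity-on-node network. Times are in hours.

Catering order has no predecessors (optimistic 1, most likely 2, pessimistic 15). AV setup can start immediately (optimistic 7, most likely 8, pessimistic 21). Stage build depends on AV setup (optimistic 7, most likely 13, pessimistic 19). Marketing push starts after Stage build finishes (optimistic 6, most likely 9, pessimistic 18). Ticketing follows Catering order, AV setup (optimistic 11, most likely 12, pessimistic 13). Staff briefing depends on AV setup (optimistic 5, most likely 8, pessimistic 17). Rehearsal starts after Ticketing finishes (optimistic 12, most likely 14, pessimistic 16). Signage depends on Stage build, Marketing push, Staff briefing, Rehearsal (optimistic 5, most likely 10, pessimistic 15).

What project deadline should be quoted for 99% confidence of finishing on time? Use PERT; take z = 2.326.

52.9 hours

te_Catering order = (1 + 4·2 + 15)/6 = 24/6 = 4; σ²_Catering order = ((15−1)/6)² = 5.444
te_AV setup = (7 + 4·8 + 21)/6 = 60/6 = 10; σ²_AV setup = ((21−7)/6)² = 5.444
te_Stage build = (7 + 4·13 + 19)/6 = 78/6 = 13; σ²_Stage build = ((19−7)/6)² = 4.000
te_Marketing push = (6 + 4·9 + 18)/6 = 60/6 = 10; σ²_Marketing push = ((18−6)/6)² = 4.000
te_Ticketing = (11 + 4·12 + 13)/6 = 72/6 = 12; σ²_Ticketing = ((13−11)/6)² = 0.111
te_Staff briefing = (5 + 4·8 + 17)/6 = 54/6 = 9; σ²_Staff briefing = ((17−5)/6)² = 4.000
te_Rehearsal = (12 + 4·14 + 16)/6 = 84/6 = 14; σ²_Rehearsal = ((16−12)/6)² = 0.444
te_Signage = (5 + 4·10 + 15)/6 = 60/6 = 10; σ²_Signage = ((15−5)/6)² = 2.778

Forward pass:
ES_Catering order = 0; EF_Catering order = 4
ES_AV setup = 0; EF_AV setup = 10
ES_Stage build = 10; EF_Stage build = 10+13 = 23
ES_Marketing push = 23; EF_Marketing push = 23+10 = 33
ES_Ticketing = max(EF_Catering order=4, EF_AV setup=10) = 10; EF_Ticketing = 10+12 = 22
ES_Staff briefing = 10; EF_Staff briefing = 10+9 = 19
ES_Rehearsal = 22; EF_Rehearsal = 22+14 = 36
ES_Signage = max(EF_Stage build=23, EF_Marketing push=33, EF_Staff briefing=19, EF_Rehearsal=36) = 36; EF_Signage = 36+10 = 46
Expected project duration μ = 46 hours. Critical path: AV setup → Ticketing → Rehearsal → Signage.

Variance along critical path = 5.444 + 0.111 + 0.444 + 2.778 = 8.778; σ = 2.963 hours.
D = μ + z·σ = 46 + 2.326·2.963 = 52.9 hours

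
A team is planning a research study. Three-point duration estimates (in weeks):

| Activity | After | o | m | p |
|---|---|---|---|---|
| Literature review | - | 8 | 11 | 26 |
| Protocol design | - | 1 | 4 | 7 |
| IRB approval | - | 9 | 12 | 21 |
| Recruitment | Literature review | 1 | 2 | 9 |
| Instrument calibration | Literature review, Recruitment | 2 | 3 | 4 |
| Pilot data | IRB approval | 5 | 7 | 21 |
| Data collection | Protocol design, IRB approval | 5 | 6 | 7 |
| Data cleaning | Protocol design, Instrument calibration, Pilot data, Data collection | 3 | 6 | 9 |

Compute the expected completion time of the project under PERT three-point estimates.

te_Literature review = (8 + 4·11 + 26)/6 = 78/6 = 13
te_Protocol design = (1 + 4·4 + 7)/6 = 24/6 = 4
te_IRB approval = (9 + 4·12 + 21)/6 = 78/6 = 13
te_Recruitment = (1 + 4·2 + 9)/6 = 18/6 = 3
te_Instrument calibration = (2 + 4·3 + 4)/6 = 18/6 = 3
te_Pilot data = (5 + 4·7 + 21)/6 = 54/6 = 9
te_Data collection = (5 + 4·6 + 7)/6 = 36/6 = 6
te_Data cleaning = (3 + 4·6 + 9)/6 = 36/6 = 6

Forward pass:
ES_Literature review = 0; EF_Literature review = 13
ES_Protocol design = 0; EF_Protocol design = 4
ES_IRB approval = 0; EF_IRB approval = 13
ES_Recruitment = 13; EF_Recruitment = 13+3 = 16
ES_Instrument calibration = max(EF_Literature review=13, EF_Recruitment=16) = 16; EF_Instrument calibration = 16+3 = 19
ES_Pilot data = 13; EF_Pilot data = 13+9 = 22
ES_Data collection = max(EF_Protocol design=4, EF_IRB approval=13) = 13; EF_Data collection = 13+6 = 19
ES_Data cleaning = max(EF_Protocol design=4, EF_Instrument calibration=19, EF_Pilot data=22, EF_Data collection=19) = 22; EF_Data cleaning = 22+6 = 28
Expected project duration μ = 28 weeks. Critical path: IRB approval → Pilot data → Data cleaning.

28 weeks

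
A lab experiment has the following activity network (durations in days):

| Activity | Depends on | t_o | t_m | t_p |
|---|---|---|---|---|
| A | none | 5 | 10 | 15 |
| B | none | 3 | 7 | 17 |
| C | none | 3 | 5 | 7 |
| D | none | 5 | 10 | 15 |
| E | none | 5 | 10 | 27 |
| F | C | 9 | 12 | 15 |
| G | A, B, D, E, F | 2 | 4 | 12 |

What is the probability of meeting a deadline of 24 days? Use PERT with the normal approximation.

0.835

te_A = (5 + 4·10 + 15)/6 = 60/6 = 10; σ²_A = ((15−5)/6)² = 2.778
te_B = (3 + 4·7 + 17)/6 = 48/6 = 8; σ²_B = ((17−3)/6)² = 5.444
te_C = (3 + 4·5 + 7)/6 = 30/6 = 5; σ²_C = ((7−3)/6)² = 0.444
te_D = (5 + 4·10 + 15)/6 = 60/6 = 10; σ²_D = ((15−5)/6)² = 2.778
te_E = (5 + 4·10 + 27)/6 = 72/6 = 12; σ²_E = ((27−5)/6)² = 13.444
te_F = (9 + 4·12 + 15)/6 = 72/6 = 12; σ²_F = ((15−9)/6)² = 1.000
te_G = (2 + 4·4 + 12)/6 = 30/6 = 5; σ²_G = ((12−2)/6)² = 2.778

Forward pass:
ES_A = 0; EF_A = 10
ES_B = 0; EF_B = 8
ES_C = 0; EF_C = 5
ES_D = 0; EF_D = 10
ES_E = 0; EF_E = 12
ES_F = 5; EF_F = 5+12 = 17
ES_G = max(EF_A=10, EF_B=8, EF_D=10, EF_E=12, EF_F=17) = 17; EF_G = 17+5 = 22
Expected project duration μ = 22 days. Critical path: C → F → G.

Variance along critical path = 0.444 + 1.000 + 2.778 = 4.222; σ = √4.222 = 2.055 days.
Z = (24 − 22) / 2.055 = 0.973
P(T ≤ 24) = Φ(0.973) ≈ 0.835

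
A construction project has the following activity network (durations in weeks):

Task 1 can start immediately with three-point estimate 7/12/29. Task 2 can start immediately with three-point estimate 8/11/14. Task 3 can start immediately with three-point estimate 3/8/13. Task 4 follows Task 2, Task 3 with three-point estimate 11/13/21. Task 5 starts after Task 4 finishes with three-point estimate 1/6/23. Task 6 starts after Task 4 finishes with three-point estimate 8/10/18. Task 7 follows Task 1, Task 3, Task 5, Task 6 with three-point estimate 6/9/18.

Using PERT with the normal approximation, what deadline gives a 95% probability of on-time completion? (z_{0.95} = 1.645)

51.3 weeks

te_Task 1 = (7 + 4·12 + 29)/6 = 84/6 = 14; σ²_Task 1 = ((29−7)/6)² = 13.444
te_Task 2 = (8 + 4·11 + 14)/6 = 66/6 = 11; σ²_Task 2 = ((14−8)/6)² = 1.000
te_Task 3 = (3 + 4·8 + 13)/6 = 48/6 = 8; σ²_Task 3 = ((13−3)/6)² = 2.778
te_Task 4 = (11 + 4·13 + 21)/6 = 84/6 = 14; σ²_Task 4 = ((21−11)/6)² = 2.778
te_Task 5 = (1 + 4·6 + 23)/6 = 48/6 = 8; σ²_Task 5 = ((23−1)/6)² = 13.444
te_Task 6 = (8 + 4·10 + 18)/6 = 66/6 = 11; σ²_Task 6 = ((18−8)/6)² = 2.778
te_Task 7 = (6 + 4·9 + 18)/6 = 60/6 = 10; σ²_Task 7 = ((18−6)/6)² = 4.000

Forward pass:
ES_Task 1 = 0; EF_Task 1 = 14
ES_Task 2 = 0; EF_Task 2 = 11
ES_Task 3 = 0; EF_Task 3 = 8
ES_Task 4 = max(EF_Task 2=11, EF_Task 3=8) = 11; EF_Task 4 = 11+14 = 25
ES_Task 5 = 25; EF_Task 5 = 25+8 = 33
ES_Task 6 = 25; EF_Task 6 = 25+11 = 36
ES_Task 7 = max(EF_Task 1=14, EF_Task 3=8, EF_Task 5=33, EF_Task 6=36) = 36; EF_Task 7 = 36+10 = 46
Expected project duration μ = 46 weeks. Critical path: Task 2 → Task 4 → Task 6 → Task 7.

Variance along critical path = 1.000 + 2.778 + 2.778 + 4.000 = 10.556; σ = 3.249 weeks.
D = μ + z·σ = 46 + 1.645·3.249 = 51.3 weeks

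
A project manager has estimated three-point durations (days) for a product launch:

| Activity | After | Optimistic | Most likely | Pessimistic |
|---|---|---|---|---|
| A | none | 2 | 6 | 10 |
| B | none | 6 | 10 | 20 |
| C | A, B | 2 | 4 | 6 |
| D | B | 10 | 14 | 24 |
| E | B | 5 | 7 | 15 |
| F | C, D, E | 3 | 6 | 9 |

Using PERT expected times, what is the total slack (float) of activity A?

16 days

te_A = (2 + 4·6 + 10)/6 = 36/6 = 6
te_B = (6 + 4·10 + 20)/6 = 66/6 = 11
te_C = (2 + 4·4 + 6)/6 = 24/6 = 4
te_D = (10 + 4·14 + 24)/6 = 90/6 = 15
te_E = (5 + 4·7 + 15)/6 = 48/6 = 8
te_F = (3 + 4·6 + 9)/6 = 36/6 = 6

Forward pass:
ES_A = 0; EF_A = 6
ES_B = 0; EF_B = 11
ES_C = max(EF_A=6, EF_B=11) = 11; EF_C = 11+4 = 15
ES_D = 11; EF_D = 11+15 = 26
ES_E = 11; EF_E = 11+8 = 19
ES_F = max(EF_C=15, EF_D=26, EF_E=19) = 26; EF_F = 26+6 = 32
Expected project duration μ = 32 days. Critical path: B → D → F.

Backward pass:
LF_F = 32; LS_F = 32−6 = 26
LF_E = LS_F = 26; LS_E = 26−8 = 18
LF_D = LS_F = 26; LS_D = 26−15 = 11
LF_C = LS_F = 26; LS_C = 26−4 = 22
LF_B = min(LS_C=22, LS_D=11, LS_E=18) = 11; LS_B = 11−11 = 0
LF_A = LS_C = 22; LS_A = 22−6 = 16
Slack_A = LS_A − ES_A = 16 − 0 = 16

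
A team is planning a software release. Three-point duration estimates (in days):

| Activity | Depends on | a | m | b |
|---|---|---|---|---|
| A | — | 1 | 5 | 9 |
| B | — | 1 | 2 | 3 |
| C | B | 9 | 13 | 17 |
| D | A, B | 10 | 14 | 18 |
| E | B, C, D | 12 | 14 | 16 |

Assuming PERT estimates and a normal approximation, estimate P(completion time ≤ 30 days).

te_A = (1 + 4·5 + 9)/6 = 30/6 = 5; σ²_A = ((9−1)/6)² = 1.778
te_B = (1 + 4·2 + 3)/6 = 12/6 = 2; σ²_B = ((3−1)/6)² = 0.111
te_C = (9 + 4·13 + 17)/6 = 78/6 = 13; σ²_C = ((17−9)/6)² = 1.778
te_D = (10 + 4·14 + 18)/6 = 84/6 = 14; σ²_D = ((18−10)/6)² = 1.778
te_E = (12 + 4·14 + 16)/6 = 84/6 = 14; σ²_E = ((16−12)/6)² = 0.444

Forward pass:
ES_A = 0; EF_A = 5
ES_B = 0; EF_B = 2
ES_C = 2; EF_C = 2+13 = 15
ES_D = max(EF_A=5, EF_B=2) = 5; EF_D = 5+14 = 19
ES_E = max(EF_B=2, EF_C=15, EF_D=19) = 19; EF_E = 19+14 = 33
Expected project duration μ = 33 days. Critical path: A → D → E.

Variance along critical path = 1.778 + 1.778 + 0.444 = 4.000; σ = √4.000 = 2.000 days.
Z = (30 − 33) / 2.000 = -1.500
P(T ≤ 30) = Φ(-1.500) ≈ 0.067

0.067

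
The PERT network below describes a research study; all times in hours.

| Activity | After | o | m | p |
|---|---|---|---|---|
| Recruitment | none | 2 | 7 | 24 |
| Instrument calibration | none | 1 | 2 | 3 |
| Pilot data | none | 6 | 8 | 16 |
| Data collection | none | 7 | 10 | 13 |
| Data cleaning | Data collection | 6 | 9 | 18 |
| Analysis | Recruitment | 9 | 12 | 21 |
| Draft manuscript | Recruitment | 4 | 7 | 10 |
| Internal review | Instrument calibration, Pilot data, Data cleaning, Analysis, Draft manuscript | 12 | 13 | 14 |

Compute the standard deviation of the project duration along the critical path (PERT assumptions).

4.19 hours

te_Recruitment = (2 + 4·7 + 24)/6 = 54/6 = 9; σ²_Recruitment = ((24−2)/6)² = 13.444
te_Instrument calibration = (1 + 4·2 + 3)/6 = 12/6 = 2; σ²_Instrument calibration = ((3−1)/6)² = 0.111
te_Pilot data = (6 + 4·8 + 16)/6 = 54/6 = 9; σ²_Pilot data = ((16−6)/6)² = 2.778
te_Data collection = (7 + 4·10 + 13)/6 = 60/6 = 10; σ²_Data collection = ((13−7)/6)² = 1.000
te_Data cleaning = (6 + 4·9 + 18)/6 = 60/6 = 10; σ²_Data cleaning = ((18−6)/6)² = 4.000
te_Analysis = (9 + 4·12 + 21)/6 = 78/6 = 13; σ²_Analysis = ((21−9)/6)² = 4.000
te_Draft manuscript = (4 + 4·7 + 10)/6 = 42/6 = 7; σ²_Draft manuscript = ((10−4)/6)² = 1.000
te_Internal review = (12 + 4·13 + 14)/6 = 78/6 = 13; σ²_Internal review = ((14−12)/6)² = 0.111

Forward pass:
ES_Recruitment = 0; EF_Recruitment = 9
ES_Instrument calibration = 0; EF_Instrument calibration = 2
ES_Pilot data = 0; EF_Pilot data = 9
ES_Data collection = 0; EF_Data collection = 10
ES_Data cleaning = 10; EF_Data cleaning = 10+10 = 20
ES_Analysis = 9; EF_Analysis = 9+13 = 22
ES_Draft manuscript = 9; EF_Draft manuscript = 9+7 = 16
ES_Internal review = max(EF_Instrument calibration=2, EF_Pilot data=9, EF_Data cleaning=20, EF_Analysis=22, EF_Draft manuscript=16) = 22; EF_Internal review = 22+13 = 35
Expected project duration μ = 35 hours. Critical path: Recruitment → Analysis → Internal review.

Variance along critical path = 13.444 + 4.000 + 0.111 = 17.556
σ = √17.556 = 4.190 hours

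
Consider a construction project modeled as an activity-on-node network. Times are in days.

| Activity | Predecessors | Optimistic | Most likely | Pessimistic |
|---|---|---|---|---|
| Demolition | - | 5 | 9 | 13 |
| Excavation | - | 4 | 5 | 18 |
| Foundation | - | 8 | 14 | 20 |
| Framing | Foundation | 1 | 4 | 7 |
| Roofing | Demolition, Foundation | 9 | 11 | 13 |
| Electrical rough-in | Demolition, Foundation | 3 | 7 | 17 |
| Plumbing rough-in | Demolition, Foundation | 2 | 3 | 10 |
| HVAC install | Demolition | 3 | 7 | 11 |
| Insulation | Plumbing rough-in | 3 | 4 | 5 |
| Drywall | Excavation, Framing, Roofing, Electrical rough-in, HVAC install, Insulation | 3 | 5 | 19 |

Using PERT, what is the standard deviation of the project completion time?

te_Demolition = (5 + 4·9 + 13)/6 = 54/6 = 9; σ²_Demolition = ((13−5)/6)² = 1.778
te_Excavation = (4 + 4·5 + 18)/6 = 42/6 = 7; σ²_Excavation = ((18−4)/6)² = 5.444
te_Foundation = (8 + 4·14 + 20)/6 = 84/6 = 14; σ²_Foundation = ((20−8)/6)² = 4.000
te_Framing = (1 + 4·4 + 7)/6 = 24/6 = 4; σ²_Framing = ((7−1)/6)² = 1.000
te_Roofing = (9 + 4·11 + 13)/6 = 66/6 = 11; σ²_Roofing = ((13−9)/6)² = 0.444
te_Electrical rough-in = (3 + 4·7 + 17)/6 = 48/6 = 8; σ²_Electrical rough-in = ((17−3)/6)² = 5.444
te_Plumbing rough-in = (2 + 4·3 + 10)/6 = 24/6 = 4; σ²_Plumbing rough-in = ((10−2)/6)² = 1.778
te_HVAC install = (3 + 4·7 + 11)/6 = 42/6 = 7; σ²_HVAC install = ((11−3)/6)² = 1.778
te_Insulation = (3 + 4·4 + 5)/6 = 24/6 = 4; σ²_Insulation = ((5−3)/6)² = 0.111
te_Drywall = (3 + 4·5 + 19)/6 = 42/6 = 7; σ²_Drywall = ((19−3)/6)² = 7.111

Forward pass:
ES_Demolition = 0; EF_Demolition = 9
ES_Excavation = 0; EF_Excavation = 7
ES_Foundation = 0; EF_Foundation = 14
ES_Framing = 14; EF_Framing = 14+4 = 18
ES_Roofing = max(EF_Demolition=9, EF_Foundation=14) = 14; EF_Roofing = 14+11 = 25
ES_Electrical rough-in = max(EF_Demolition=9, EF_Foundation=14) = 14; EF_Electrical rough-in = 14+8 = 22
ES_Plumbing rough-in = max(EF_Demolition=9, EF_Foundation=14) = 14; EF_Plumbing rough-in = 14+4 = 18
ES_HVAC install = 9; EF_HVAC install = 9+7 = 16
ES_Insulation = 18; EF_Insulation = 18+4 = 22
ES_Drywall = max(EF_Excavation=7, EF_Framing=18, EF_Roofing=25, EF_Electrical rough-in=22, EF_HVAC install=16, EF_Insulation=22) = 25; EF_Drywall = 25+7 = 32
Expected project duration μ = 32 days. Critical path: Foundation → Roofing → Drywall.

Variance along critical path = 4.000 + 0.444 + 7.111 = 11.556
σ = √11.556 = 3.399 days

3.40 days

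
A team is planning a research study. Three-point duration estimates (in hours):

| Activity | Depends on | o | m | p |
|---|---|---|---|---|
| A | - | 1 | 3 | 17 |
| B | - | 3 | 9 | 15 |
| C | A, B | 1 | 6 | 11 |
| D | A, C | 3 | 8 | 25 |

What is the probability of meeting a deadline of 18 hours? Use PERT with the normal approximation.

te_A = (1 + 4·3 + 17)/6 = 30/6 = 5; σ²_A = ((17−1)/6)² = 7.111
te_B = (3 + 4·9 + 15)/6 = 54/6 = 9; σ²_B = ((15−3)/6)² = 4.000
te_C = (1 + 4·6 + 11)/6 = 36/6 = 6; σ²_C = ((11−1)/6)² = 2.778
te_D = (3 + 4·8 + 25)/6 = 60/6 = 10; σ²_D = ((25−3)/6)² = 13.444

Forward pass:
ES_A = 0; EF_A = 5
ES_B = 0; EF_B = 9
ES_C = max(EF_A=5, EF_B=9) = 9; EF_C = 9+6 = 15
ES_D = max(EF_A=5, EF_C=15) = 15; EF_D = 15+10 = 25
Expected project duration μ = 25 hours. Critical path: B → C → D.

Variance along critical path = 4.000 + 2.778 + 13.444 = 20.222; σ = √20.222 = 4.497 hours.
Z = (18 − 25) / 4.497 = -1.557
P(T ≤ 18) = Φ(-1.557) ≈ 0.060

0.060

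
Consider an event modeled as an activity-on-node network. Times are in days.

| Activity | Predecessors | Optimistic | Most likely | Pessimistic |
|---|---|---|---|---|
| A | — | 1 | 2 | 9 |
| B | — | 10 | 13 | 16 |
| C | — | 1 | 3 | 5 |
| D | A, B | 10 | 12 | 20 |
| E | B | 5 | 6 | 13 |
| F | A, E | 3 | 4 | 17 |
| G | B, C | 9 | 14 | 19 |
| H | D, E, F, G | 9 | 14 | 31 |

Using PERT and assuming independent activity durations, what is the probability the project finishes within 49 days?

0.926

te_A = (1 + 4·2 + 9)/6 = 18/6 = 3; σ²_A = ((9−1)/6)² = 1.778
te_B = (10 + 4·13 + 16)/6 = 78/6 = 13; σ²_B = ((16−10)/6)² = 1.000
te_C = (1 + 4·3 + 5)/6 = 18/6 = 3; σ²_C = ((5−1)/6)² = 0.444
te_D = (10 + 4·12 + 20)/6 = 78/6 = 13; σ²_D = ((20−10)/6)² = 2.778
te_E = (5 + 4·6 + 13)/6 = 42/6 = 7; σ²_E = ((13−5)/6)² = 1.778
te_F = (3 + 4·4 + 17)/6 = 36/6 = 6; σ²_F = ((17−3)/6)² = 5.444
te_G = (9 + 4·14 + 19)/6 = 84/6 = 14; σ²_G = ((19−9)/6)² = 2.778
te_H = (9 + 4·14 + 31)/6 = 96/6 = 16; σ²_H = ((31−9)/6)² = 13.444

Forward pass:
ES_A = 0; EF_A = 3
ES_B = 0; EF_B = 13
ES_C = 0; EF_C = 3
ES_D = max(EF_A=3, EF_B=13) = 13; EF_D = 13+13 = 26
ES_E = 13; EF_E = 13+7 = 20
ES_F = max(EF_A=3, EF_E=20) = 20; EF_F = 20+6 = 26
ES_G = max(EF_B=13, EF_C=3) = 13; EF_G = 13+14 = 27
ES_H = max(EF_D=26, EF_E=20, EF_F=26, EF_G=27) = 27; EF_H = 27+16 = 43
Expected project duration μ = 43 days. Critical path: B → G → H.

Variance along critical path = 1.000 + 2.778 + 13.444 = 17.222; σ = √17.222 = 4.150 days.
Z = (49 − 43) / 4.150 = 1.446
P(T ≤ 49) = Φ(1.446) ≈ 0.926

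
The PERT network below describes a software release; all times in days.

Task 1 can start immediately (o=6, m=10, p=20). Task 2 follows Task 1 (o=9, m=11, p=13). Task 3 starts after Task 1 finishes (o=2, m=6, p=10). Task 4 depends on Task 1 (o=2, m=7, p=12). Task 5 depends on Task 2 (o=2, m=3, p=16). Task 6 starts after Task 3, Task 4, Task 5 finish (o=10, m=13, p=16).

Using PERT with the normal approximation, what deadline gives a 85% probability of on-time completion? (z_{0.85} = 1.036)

43.6 days

te_Task 1 = (6 + 4·10 + 20)/6 = 66/6 = 11; σ²_Task 1 = ((20−6)/6)² = 5.444
te_Task 2 = (9 + 4·11 + 13)/6 = 66/6 = 11; σ²_Task 2 = ((13−9)/6)² = 0.444
te_Task 3 = (2 + 4·6 + 10)/6 = 36/6 = 6; σ²_Task 3 = ((10−2)/6)² = 1.778
te_Task 4 = (2 + 4·7 + 12)/6 = 42/6 = 7; σ²_Task 4 = ((12−2)/6)² = 2.778
te_Task 5 = (2 + 4·3 + 16)/6 = 30/6 = 5; σ²_Task 5 = ((16−2)/6)² = 5.444
te_Task 6 = (10 + 4·13 + 16)/6 = 78/6 = 13; σ²_Task 6 = ((16−10)/6)² = 1.000

Forward pass:
ES_Task 1 = 0; EF_Task 1 = 11
ES_Task 2 = 11; EF_Task 2 = 11+11 = 22
ES_Task 3 = 11; EF_Task 3 = 11+6 = 17
ES_Task 4 = 11; EF_Task 4 = 11+7 = 18
ES_Task 5 = 22; EF_Task 5 = 22+5 = 27
ES_Task 6 = max(EF_Task 3=17, EF_Task 4=18, EF_Task 5=27) = 27; EF_Task 6 = 27+13 = 40
Expected project duration μ = 40 days. Critical path: Task 1 → Task 2 → Task 5 → Task 6.

Variance along critical path = 5.444 + 0.444 + 5.444 + 1.000 = 12.333; σ = 3.512 days.
D = μ + z·σ = 40 + 1.036·3.512 = 43.6 days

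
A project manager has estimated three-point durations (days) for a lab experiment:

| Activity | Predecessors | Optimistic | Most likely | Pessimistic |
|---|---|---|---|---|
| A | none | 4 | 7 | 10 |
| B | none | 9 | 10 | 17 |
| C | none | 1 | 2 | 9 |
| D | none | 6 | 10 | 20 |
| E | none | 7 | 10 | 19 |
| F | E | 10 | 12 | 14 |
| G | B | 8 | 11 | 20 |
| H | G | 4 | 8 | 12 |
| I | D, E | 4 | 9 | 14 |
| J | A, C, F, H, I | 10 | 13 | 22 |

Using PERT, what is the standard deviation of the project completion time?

3.40 days

te_A = (4 + 4·7 + 10)/6 = 42/6 = 7; σ²_A = ((10−4)/6)² = 1.000
te_B = (9 + 4·10 + 17)/6 = 66/6 = 11; σ²_B = ((17−9)/6)² = 1.778
te_C = (1 + 4·2 + 9)/6 = 18/6 = 3; σ²_C = ((9−1)/6)² = 1.778
te_D = (6 + 4·10 + 20)/6 = 66/6 = 11; σ²_D = ((20−6)/6)² = 5.444
te_E = (7 + 4·10 + 19)/6 = 66/6 = 11; σ²_E = ((19−7)/6)² = 4.000
te_F = (10 + 4·12 + 14)/6 = 72/6 = 12; σ²_F = ((14−10)/6)² = 0.444
te_G = (8 + 4·11 + 20)/6 = 72/6 = 12; σ²_G = ((20−8)/6)² = 4.000
te_H = (4 + 4·8 + 12)/6 = 48/6 = 8; σ²_H = ((12−4)/6)² = 1.778
te_I = (4 + 4·9 + 14)/6 = 54/6 = 9; σ²_I = ((14−4)/6)² = 2.778
te_J = (10 + 4·13 + 22)/6 = 84/6 = 14; σ²_J = ((22−10)/6)² = 4.000

Forward pass:
ES_A = 0; EF_A = 7
ES_B = 0; EF_B = 11
ES_C = 0; EF_C = 3
ES_D = 0; EF_D = 11
ES_E = 0; EF_E = 11
ES_F = 11; EF_F = 11+12 = 23
ES_G = 11; EF_G = 11+12 = 23
ES_H = 23; EF_H = 23+8 = 31
ES_I = max(EF_D=11, EF_E=11) = 11; EF_I = 11+9 = 20
ES_J = max(EF_A=7, EF_C=3, EF_F=23, EF_H=31, EF_I=20) = 31; EF_J = 31+14 = 45
Expected project duration μ = 45 days. Critical path: B → G → H → J.

Variance along critical path = 1.778 + 4.000 + 1.778 + 4.000 = 11.556
σ = √11.556 = 3.399 days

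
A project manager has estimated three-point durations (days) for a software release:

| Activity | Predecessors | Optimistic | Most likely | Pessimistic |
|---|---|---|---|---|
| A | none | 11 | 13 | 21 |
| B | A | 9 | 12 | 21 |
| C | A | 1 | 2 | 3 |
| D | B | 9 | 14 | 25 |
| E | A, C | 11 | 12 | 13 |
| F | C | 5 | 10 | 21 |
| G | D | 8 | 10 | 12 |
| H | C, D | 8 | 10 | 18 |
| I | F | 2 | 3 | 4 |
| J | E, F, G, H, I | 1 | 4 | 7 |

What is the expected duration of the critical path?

te_A = (11 + 4·13 + 21)/6 = 84/6 = 14
te_B = (9 + 4·12 + 21)/6 = 78/6 = 13
te_C = (1 + 4·2 + 3)/6 = 12/6 = 2
te_D = (9 + 4·14 + 25)/6 = 90/6 = 15
te_E = (11 + 4·12 + 13)/6 = 72/6 = 12
te_F = (5 + 4·10 + 21)/6 = 66/6 = 11
te_G = (8 + 4·10 + 12)/6 = 60/6 = 10
te_H = (8 + 4·10 + 18)/6 = 66/6 = 11
te_I = (2 + 4·3 + 4)/6 = 18/6 = 3
te_J = (1 + 4·4 + 7)/6 = 24/6 = 4

Forward pass:
ES_A = 0; EF_A = 14
ES_B = 14; EF_B = 14+13 = 27
ES_C = 14; EF_C = 14+2 = 16
ES_D = 27; EF_D = 27+15 = 42
ES_E = max(EF_A=14, EF_C=16) = 16; EF_E = 16+12 = 28
ES_F = 16; EF_F = 16+11 = 27
ES_G = 42; EF_G = 42+10 = 52
ES_H = max(EF_C=16, EF_D=42) = 42; EF_H = 42+11 = 53
ES_I = 27; EF_I = 27+3 = 30
ES_J = max(EF_E=28, EF_F=27, EF_G=52, EF_H=53, EF_I=30) = 53; EF_J = 53+4 = 57
Expected project duration μ = 57 days. Critical path: A → B → D → H → J.

57 days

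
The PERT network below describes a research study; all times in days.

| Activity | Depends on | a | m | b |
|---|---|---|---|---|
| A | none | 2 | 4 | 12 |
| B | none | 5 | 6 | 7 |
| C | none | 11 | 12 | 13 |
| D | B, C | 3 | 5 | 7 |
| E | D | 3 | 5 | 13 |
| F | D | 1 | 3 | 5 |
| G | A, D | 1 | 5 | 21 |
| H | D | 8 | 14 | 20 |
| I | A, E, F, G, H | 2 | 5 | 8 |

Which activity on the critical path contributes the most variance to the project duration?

H

te_A = (2 + 4·4 + 12)/6 = 30/6 = 5; σ²_A = ((12−2)/6)² = 2.778
te_B = (5 + 4·6 + 7)/6 = 36/6 = 6; σ²_B = ((7−5)/6)² = 0.111
te_C = (11 + 4·12 + 13)/6 = 72/6 = 12; σ²_C = ((13−11)/6)² = 0.111
te_D = (3 + 4·5 + 7)/6 = 30/6 = 5; σ²_D = ((7−3)/6)² = 0.444
te_E = (3 + 4·5 + 13)/6 = 36/6 = 6; σ²_E = ((13−3)/6)² = 2.778
te_F = (1 + 4·3 + 5)/6 = 18/6 = 3; σ²_F = ((5−1)/6)² = 0.444
te_G = (1 + 4·5 + 21)/6 = 42/6 = 7; σ²_G = ((21−1)/6)² = 11.111
te_H = (8 + 4·14 + 20)/6 = 84/6 = 14; σ²_H = ((20−8)/6)² = 4.000
te_I = (2 + 4·5 + 8)/6 = 30/6 = 5; σ²_I = ((8−2)/6)² = 1.000

Forward pass:
ES_A = 0; EF_A = 5
ES_B = 0; EF_B = 6
ES_C = 0; EF_C = 12
ES_D = max(EF_B=6, EF_C=12) = 12; EF_D = 12+5 = 17
ES_E = 17; EF_E = 17+6 = 23
ES_F = 17; EF_F = 17+3 = 20
ES_G = max(EF_A=5, EF_D=17) = 17; EF_G = 17+7 = 24
ES_H = 17; EF_H = 17+14 = 31
ES_I = max(EF_A=5, EF_E=23, EF_F=20, EF_G=24, EF_H=31) = 31; EF_I = 31+5 = 36
Expected project duration μ = 36 days. Critical path: C → D → H → I.

Variances on critical path: σ²_C=0.111, σ²_D=0.444, σ²_H=4.000, σ²_I=1.000.
Largest is σ²_H = 4.000.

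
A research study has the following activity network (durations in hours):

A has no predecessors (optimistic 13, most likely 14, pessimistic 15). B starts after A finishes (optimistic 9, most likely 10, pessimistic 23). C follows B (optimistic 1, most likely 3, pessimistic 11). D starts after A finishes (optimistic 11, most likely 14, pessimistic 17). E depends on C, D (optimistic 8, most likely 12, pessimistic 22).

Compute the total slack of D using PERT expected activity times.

te_A = (13 + 4·14 + 15)/6 = 84/6 = 14
te_B = (9 + 4·10 + 23)/6 = 72/6 = 12
te_C = (1 + 4·3 + 11)/6 = 24/6 = 4
te_D = (11 + 4·14 + 17)/6 = 84/6 = 14
te_E = (8 + 4·12 + 22)/6 = 78/6 = 13

Forward pass:
ES_A = 0; EF_A = 14
ES_B = 14; EF_B = 14+12 = 26
ES_C = 26; EF_C = 26+4 = 30
ES_D = 14; EF_D = 14+14 = 28
ES_E = max(EF_C=30, EF_D=28) = 30; EF_E = 30+13 = 43
Expected project duration μ = 43 hours. Critical path: A → B → C → E.

Backward pass:
LF_E = 43; LS_E = 43−13 = 30
LF_D = LS_E = 30; LS_D = 30−14 = 16
LF_C = LS_E = 30; LS_C = 30−4 = 26
LF_B = LS_C = 26; LS_B = 26−12 = 14
LF_A = min(LS_B=14, LS_D=16) = 14; LS_A = 14−14 = 0
Slack_D = LS_D − ES_D = 16 − 14 = 2

2 hours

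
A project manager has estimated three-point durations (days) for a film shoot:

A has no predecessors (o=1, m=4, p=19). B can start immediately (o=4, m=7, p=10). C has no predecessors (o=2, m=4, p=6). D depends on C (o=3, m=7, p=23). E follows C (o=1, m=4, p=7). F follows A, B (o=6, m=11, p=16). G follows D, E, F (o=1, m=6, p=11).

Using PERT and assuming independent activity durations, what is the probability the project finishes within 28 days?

0.941

te_A = (1 + 4·4 + 19)/6 = 36/6 = 6; σ²_A = ((19−1)/6)² = 9.000
te_B = (4 + 4·7 + 10)/6 = 42/6 = 7; σ²_B = ((10−4)/6)² = 1.000
te_C = (2 + 4·4 + 6)/6 = 24/6 = 4; σ²_C = ((6−2)/6)² = 0.444
te_D = (3 + 4·7 + 23)/6 = 54/6 = 9; σ²_D = ((23−3)/6)² = 11.111
te_E = (1 + 4·4 + 7)/6 = 24/6 = 4; σ²_E = ((7−1)/6)² = 1.000
te_F = (6 + 4·11 + 16)/6 = 66/6 = 11; σ²_F = ((16−6)/6)² = 2.778
te_G = (1 + 4·6 + 11)/6 = 36/6 = 6; σ²_G = ((11−1)/6)² = 2.778

Forward pass:
ES_A = 0; EF_A = 6
ES_B = 0; EF_B = 7
ES_C = 0; EF_C = 4
ES_D = 4; EF_D = 4+9 = 13
ES_E = 4; EF_E = 4+4 = 8
ES_F = max(EF_A=6, EF_B=7) = 7; EF_F = 7+11 = 18
ES_G = max(EF_D=13, EF_E=8, EF_F=18) = 18; EF_G = 18+6 = 24
Expected project duration μ = 24 days. Critical path: B → F → G.

Variance along critical path = 1.000 + 2.778 + 2.778 = 6.556; σ = √6.556 = 2.560 days.
Z = (28 − 24) / 2.560 = 1.562
P(T ≤ 28) = Φ(1.562) ≈ 0.941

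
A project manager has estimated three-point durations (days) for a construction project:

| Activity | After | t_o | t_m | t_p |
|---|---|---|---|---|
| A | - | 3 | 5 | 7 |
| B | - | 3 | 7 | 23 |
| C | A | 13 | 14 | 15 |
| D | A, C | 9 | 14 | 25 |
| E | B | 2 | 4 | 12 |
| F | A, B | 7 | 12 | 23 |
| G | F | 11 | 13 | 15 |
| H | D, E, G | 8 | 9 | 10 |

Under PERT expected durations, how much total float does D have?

te_A = (3 + 4·5 + 7)/6 = 30/6 = 5
te_B = (3 + 4·7 + 23)/6 = 54/6 = 9
te_C = (13 + 4·14 + 15)/6 = 84/6 = 14
te_D = (9 + 4·14 + 25)/6 = 90/6 = 15
te_E = (2 + 4·4 + 12)/6 = 30/6 = 5
te_F = (7 + 4·12 + 23)/6 = 78/6 = 13
te_G = (11 + 4·13 + 15)/6 = 78/6 = 13
te_H = (8 + 4·9 + 10)/6 = 54/6 = 9

Forward pass:
ES_A = 0; EF_A = 5
ES_B = 0; EF_B = 9
ES_C = 5; EF_C = 5+14 = 19
ES_D = max(EF_A=5, EF_C=19) = 19; EF_D = 19+15 = 34
ES_E = 9; EF_E = 9+5 = 14
ES_F = max(EF_A=5, EF_B=9) = 9; EF_F = 9+13 = 22
ES_G = 22; EF_G = 22+13 = 35
ES_H = max(EF_D=34, EF_E=14, EF_G=35) = 35; EF_H = 35+9 = 44
Expected project duration μ = 44 days. Critical path: B → F → G → H.

Backward pass:
LF_H = 44; LS_H = 44−9 = 35
LF_G = LS_H = 35; LS_G = 35−13 = 22
LF_F = LS_G = 22; LS_F = 22−13 = 9
LF_E = LS_H = 35; LS_E = 35−5 = 30
LF_D = LS_H = 35; LS_D = 35−15 = 20
LF_C = LS_D = 20; LS_C = 20−14 = 6
LF_B = min(LS_E=30, LS_F=9) = 9; LS_B = 9−9 = 0
LF_A = min(LS_C=6, LS_D=20, LS_F=9) = 6; LS_A = 6−5 = 1
Slack_D = LS_D − ES_D = 20 − 19 = 1

1 days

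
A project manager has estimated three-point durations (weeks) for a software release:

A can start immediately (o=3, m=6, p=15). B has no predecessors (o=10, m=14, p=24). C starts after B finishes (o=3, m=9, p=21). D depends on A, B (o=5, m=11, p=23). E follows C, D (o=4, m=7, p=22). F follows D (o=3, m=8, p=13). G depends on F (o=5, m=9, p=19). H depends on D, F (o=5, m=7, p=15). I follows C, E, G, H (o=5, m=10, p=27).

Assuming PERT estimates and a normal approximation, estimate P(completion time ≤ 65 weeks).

te_A = (3 + 4·6 + 15)/6 = 42/6 = 7; σ²_A = ((15−3)/6)² = 4.000
te_B = (10 + 4·14 + 24)/6 = 90/6 = 15; σ²_B = ((24−10)/6)² = 5.444
te_C = (3 + 4·9 + 21)/6 = 60/6 = 10; σ²_C = ((21−3)/6)² = 9.000
te_D = (5 + 4·11 + 23)/6 = 72/6 = 12; σ²_D = ((23−5)/6)² = 9.000
te_E = (4 + 4·7 + 22)/6 = 54/6 = 9; σ²_E = ((22−4)/6)² = 9.000
te_F = (3 + 4·8 + 13)/6 = 48/6 = 8; σ²_F = ((13−3)/6)² = 2.778
te_G = (5 + 4·9 + 19)/6 = 60/6 = 10; σ²_G = ((19−5)/6)² = 5.444
te_H = (5 + 4·7 + 15)/6 = 48/6 = 8; σ²_H = ((15−5)/6)² = 2.778
te_I = (5 + 4·10 + 27)/6 = 72/6 = 12; σ²_I = ((27−5)/6)² = 13.444

Forward pass:
ES_A = 0; EF_A = 7
ES_B = 0; EF_B = 15
ES_C = 15; EF_C = 15+10 = 25
ES_D = max(EF_A=7, EF_B=15) = 15; EF_D = 15+12 = 27
ES_E = max(EF_C=25, EF_D=27) = 27; EF_E = 27+9 = 36
ES_F = 27; EF_F = 27+8 = 35
ES_G = 35; EF_G = 35+10 = 45
ES_H = max(EF_D=27, EF_F=35) = 35; EF_H = 35+8 = 43
ES_I = max(EF_C=25, EF_E=36, EF_G=45, EF_H=43) = 45; EF_I = 45+12 = 57
Expected project duration μ = 57 weeks. Critical path: B → D → F → G → I.

Variance along critical path = 5.444 + 9.000 + 2.778 + 5.444 + 13.444 = 36.111; σ = √36.111 = 6.009 weeks.
Z = (65 − 57) / 6.009 = 1.331
P(T ≤ 65) = Φ(1.331) ≈ 0.908

0.908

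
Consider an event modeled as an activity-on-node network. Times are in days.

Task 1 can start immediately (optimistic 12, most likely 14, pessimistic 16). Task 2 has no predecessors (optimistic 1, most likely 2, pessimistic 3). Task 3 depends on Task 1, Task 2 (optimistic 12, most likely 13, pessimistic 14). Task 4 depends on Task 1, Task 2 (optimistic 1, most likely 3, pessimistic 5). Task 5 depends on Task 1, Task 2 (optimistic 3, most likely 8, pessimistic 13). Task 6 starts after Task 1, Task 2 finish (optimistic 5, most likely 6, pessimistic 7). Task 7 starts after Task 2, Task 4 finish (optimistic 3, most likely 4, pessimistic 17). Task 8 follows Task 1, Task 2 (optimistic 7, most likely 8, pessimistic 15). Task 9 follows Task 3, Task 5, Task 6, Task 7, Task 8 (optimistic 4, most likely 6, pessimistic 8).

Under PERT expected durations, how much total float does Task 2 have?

te_Task 1 = (12 + 4·14 + 16)/6 = 84/6 = 14
te_Task 2 = (1 + 4·2 + 3)/6 = 12/6 = 2
te_Task 3 = (12 + 4·13 + 14)/6 = 78/6 = 13
te_Task 4 = (1 + 4·3 + 5)/6 = 18/6 = 3
te_Task 5 = (3 + 4·8 + 13)/6 = 48/6 = 8
te_Task 6 = (5 + 4·6 + 7)/6 = 36/6 = 6
te_Task 7 = (3 + 4·4 + 17)/6 = 36/6 = 6
te_Task 8 = (7 + 4·8 + 15)/6 = 54/6 = 9
te_Task 9 = (4 + 4·6 + 8)/6 = 36/6 = 6

Forward pass:
ES_Task 1 = 0; EF_Task 1 = 14
ES_Task 2 = 0; EF_Task 2 = 2
ES_Task 3 = max(EF_Task 1=14, EF_Task 2=2) = 14; EF_Task 3 = 14+13 = 27
ES_Task 4 = max(EF_Task 1=14, EF_Task 2=2) = 14; EF_Task 4 = 14+3 = 17
ES_Task 5 = max(EF_Task 1=14, EF_Task 2=2) = 14; EF_Task 5 = 14+8 = 22
ES_Task 6 = max(EF_Task 1=14, EF_Task 2=2) = 14; EF_Task 6 = 14+6 = 20
ES_Task 7 = max(EF_Task 2=2, EF_Task 4=17) = 17; EF_Task 7 = 17+6 = 23
ES_Task 8 = max(EF_Task 1=14, EF_Task 2=2) = 14; EF_Task 8 = 14+9 = 23
ES_Task 9 = max(EF_Task 3=27, EF_Task 5=22, EF_Task 6=20, EF_Task 7=23, EF_Task 8=23) = 27; EF_Task 9 = 27+6 = 33
Expected project duration μ = 33 days. Critical path: Task 1 → Task 3 → Task 9.

Backward pass:
LF_Task 9 = 33; LS_Task 9 = 33−6 = 27
LF_Task 8 = LS_Task 9 = 27; LS_Task 8 = 27−9 = 18
LF_Task 7 = LS_Task 9 = 27; LS_Task 7 = 27−6 = 21
LF_Task 6 = LS_Task 9 = 27; LS_Task 6 = 27−6 = 21
LF_Task 5 = LS_Task 9 = 27; LS_Task 5 = 27−8 = 19
LF_Task 4 = LS_Task 7 = 21; LS_Task 4 = 21−3 = 18
LF_Task 3 = LS_Task 9 = 27; LS_Task 3 = 27−13 = 14
LF_Task 2 = min(LS_Task 3=14, LS_Task 4=18, LS_Task 5=19, LS_Task 6=21, LS_Task 7=21, LS_Task 8=18) = 14; LS_Task 2 = 14−2 = 12
LF_Task 1 = min(LS_Task 3=14, LS_Task 4=18, LS_Task 5=19, LS_Task 6=21, LS_Task 8=18) = 14; LS_Task 1 = 14−14 = 0
Slack_Task 2 = LS_Task 2 − ES_Task 2 = 12 − 0 = 12

12 days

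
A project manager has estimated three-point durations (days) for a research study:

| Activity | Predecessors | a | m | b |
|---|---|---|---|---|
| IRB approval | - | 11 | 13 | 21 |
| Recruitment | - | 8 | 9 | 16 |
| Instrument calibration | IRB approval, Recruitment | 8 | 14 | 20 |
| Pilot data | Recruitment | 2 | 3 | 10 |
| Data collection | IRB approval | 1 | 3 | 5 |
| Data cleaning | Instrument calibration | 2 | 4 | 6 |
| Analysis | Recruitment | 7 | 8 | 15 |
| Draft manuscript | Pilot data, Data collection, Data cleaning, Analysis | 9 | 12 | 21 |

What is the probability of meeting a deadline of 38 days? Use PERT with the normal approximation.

te_IRB approval = (11 + 4·13 + 21)/6 = 84/6 = 14; σ²_IRB approval = ((21−11)/6)² = 2.778
te_Recruitment = (8 + 4·9 + 16)/6 = 60/6 = 10; σ²_Recruitment = ((16−8)/6)² = 1.778
te_Instrument calibration = (8 + 4·14 + 20)/6 = 84/6 = 14; σ²_Instrument calibration = ((20−8)/6)² = 4.000
te_Pilot data = (2 + 4·3 + 10)/6 = 24/6 = 4; σ²_Pilot data = ((10−2)/6)² = 1.778
te_Data collection = (1 + 4·3 + 5)/6 = 18/6 = 3; σ²_Data collection = ((5−1)/6)² = 0.444
te_Data cleaning = (2 + 4·4 + 6)/6 = 24/6 = 4; σ²_Data cleaning = ((6−2)/6)² = 0.444
te_Analysis = (7 + 4·8 + 15)/6 = 54/6 = 9; σ²_Analysis = ((15−7)/6)² = 1.778
te_Draft manuscript = (9 + 4·12 + 21)/6 = 78/6 = 13; σ²_Draft manuscript = ((21−9)/6)² = 4.000

Forward pass:
ES_IRB approval = 0; EF_IRB approval = 14
ES_Recruitment = 0; EF_Recruitment = 10
ES_Instrument calibration = max(EF_IRB approval=14, EF_Recruitment=10) = 14; EF_Instrument calibration = 14+14 = 28
ES_Pilot data = 10; EF_Pilot data = 10+4 = 14
ES_Data collection = 14; EF_Data collection = 14+3 = 17
ES_Data cleaning = 28; EF_Data cleaning = 28+4 = 32
ES_Analysis = 10; EF_Analysis = 10+9 = 19
ES_Draft manuscript = max(EF_Pilot data=14, EF_Data collection=17, EF_Data cleaning=32, EF_Analysis=19) = 32; EF_Draft manuscript = 32+13 = 45
Expected project duration μ = 45 days. Critical path: IRB approval → Instrument calibration → Data cleaning → Draft manuscript.

Variance along critical path = 2.778 + 4.000 + 0.444 + 4.000 = 11.222; σ = √11.222 = 3.350 days.
Z = (38 − 45) / 3.350 = -2.090
P(T ≤ 38) = Φ(-2.090) ≈ 0.018

0.018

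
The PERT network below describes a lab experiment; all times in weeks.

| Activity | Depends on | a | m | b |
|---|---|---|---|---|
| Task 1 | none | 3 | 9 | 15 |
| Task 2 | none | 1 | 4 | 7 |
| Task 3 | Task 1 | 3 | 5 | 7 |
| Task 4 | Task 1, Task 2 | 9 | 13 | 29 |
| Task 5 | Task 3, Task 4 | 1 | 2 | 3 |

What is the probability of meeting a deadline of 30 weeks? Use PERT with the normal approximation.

te_Task 1 = (3 + 4·9 + 15)/6 = 54/6 = 9; σ²_Task 1 = ((15−3)/6)² = 4.000
te_Task 2 = (1 + 4·4 + 7)/6 = 24/6 = 4; σ²_Task 2 = ((7−1)/6)² = 1.000
te_Task 3 = (3 + 4·5 + 7)/6 = 30/6 = 5; σ²_Task 3 = ((7−3)/6)² = 0.444
te_Task 4 = (9 + 4·13 + 29)/6 = 90/6 = 15; σ²_Task 4 = ((29−9)/6)² = 11.111
te_Task 5 = (1 + 4·2 + 3)/6 = 12/6 = 2; σ²_Task 5 = ((3−1)/6)² = 0.111

Forward pass:
ES_Task 1 = 0; EF_Task 1 = 9
ES_Task 2 = 0; EF_Task 2 = 4
ES_Task 3 = 9; EF_Task 3 = 9+5 = 14
ES_Task 4 = max(EF_Task 1=9, EF_Task 2=4) = 9; EF_Task 4 = 9+15 = 24
ES_Task 5 = max(EF_Task 3=14, EF_Task 4=24) = 24; EF_Task 5 = 24+2 = 26
Expected project duration μ = 26 weeks. Critical path: Task 1 → Task 4 → Task 5.

Variance along critical path = 4.000 + 11.111 + 0.111 = 15.222; σ = √15.222 = 3.902 weeks.
Z = (30 − 26) / 3.902 = 1.025
P(T ≤ 30) = Φ(1.025) ≈ 0.847

0.847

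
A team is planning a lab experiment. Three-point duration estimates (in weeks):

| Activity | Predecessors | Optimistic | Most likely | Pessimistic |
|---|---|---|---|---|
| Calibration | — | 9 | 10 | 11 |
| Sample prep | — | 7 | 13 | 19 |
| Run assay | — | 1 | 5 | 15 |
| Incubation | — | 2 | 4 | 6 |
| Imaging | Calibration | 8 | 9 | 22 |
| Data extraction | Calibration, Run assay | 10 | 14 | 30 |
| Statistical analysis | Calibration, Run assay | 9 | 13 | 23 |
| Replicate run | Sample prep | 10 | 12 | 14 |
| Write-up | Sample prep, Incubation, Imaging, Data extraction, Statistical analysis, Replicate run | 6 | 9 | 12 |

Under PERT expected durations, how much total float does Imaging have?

5 weeks

te_Calibration = (9 + 4·10 + 11)/6 = 60/6 = 10
te_Sample prep = (7 + 4·13 + 19)/6 = 78/6 = 13
te_Run assay = (1 + 4·5 + 15)/6 = 36/6 = 6
te_Incubation = (2 + 4·4 + 6)/6 = 24/6 = 4
te_Imaging = (8 + 4·9 + 22)/6 = 66/6 = 11
te_Data extraction = (10 + 4·14 + 30)/6 = 96/6 = 16
te_Statistical analysis = (9 + 4·13 + 23)/6 = 84/6 = 14
te_Replicate run = (10 + 4·12 + 14)/6 = 72/6 = 12
te_Write-up = (6 + 4·9 + 12)/6 = 54/6 = 9

Forward pass:
ES_Calibration = 0; EF_Calibration = 10
ES_Sample prep = 0; EF_Sample prep = 13
ES_Run assay = 0; EF_Run assay = 6
ES_Incubation = 0; EF_Incubation = 4
ES_Imaging = 10; EF_Imaging = 10+11 = 21
ES_Data extraction = max(EF_Calibration=10, EF_Run assay=6) = 10; EF_Data extraction = 10+16 = 26
ES_Statistical analysis = max(EF_Calibration=10, EF_Run assay=6) = 10; EF_Statistical analysis = 10+14 = 24
ES_Replicate run = 13; EF_Replicate run = 13+12 = 25
ES_Write-up = max(EF_Sample prep=13, EF_Incubation=4, EF_Imaging=21, EF_Data extraction=26, EF_Statistical analysis=24, EF_Replicate run=25) = 26; EF_Write-up = 26+9 = 35
Expected project duration μ = 35 weeks. Critical path: Calibration → Data extraction → Write-up.

Backward pass:
LF_Write-up = 35; LS_Write-up = 35−9 = 26
LF_Replicate run = LS_Write-up = 26; LS_Replicate run = 26−12 = 14
LF_Statistical analysis = LS_Write-up = 26; LS_Statistical analysis = 26−14 = 12
LF_Data extraction = LS_Write-up = 26; LS_Data extraction = 26−16 = 10
LF_Imaging = LS_Write-up = 26; LS_Imaging = 26−11 = 15
LF_Incubation = LS_Write-up = 26; LS_Incubation = 26−4 = 22
LF_Run assay = min(LS_Data extraction=10, LS_Statistical analysis=12) = 10; LS_Run assay = 10−6 = 4
LF_Sample prep = min(LS_Replicate run=14, LS_Write-up=26) = 14; LS_Sample prep = 14−13 = 1
LF_Calibration = min(LS_Imaging=15, LS_Data extraction=10, LS_Statistical analysis=12) = 10; LS_Calibration = 10−10 = 0
Slack_Imaging = LS_Imaging − ES_Imaging = 15 − 10 = 5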